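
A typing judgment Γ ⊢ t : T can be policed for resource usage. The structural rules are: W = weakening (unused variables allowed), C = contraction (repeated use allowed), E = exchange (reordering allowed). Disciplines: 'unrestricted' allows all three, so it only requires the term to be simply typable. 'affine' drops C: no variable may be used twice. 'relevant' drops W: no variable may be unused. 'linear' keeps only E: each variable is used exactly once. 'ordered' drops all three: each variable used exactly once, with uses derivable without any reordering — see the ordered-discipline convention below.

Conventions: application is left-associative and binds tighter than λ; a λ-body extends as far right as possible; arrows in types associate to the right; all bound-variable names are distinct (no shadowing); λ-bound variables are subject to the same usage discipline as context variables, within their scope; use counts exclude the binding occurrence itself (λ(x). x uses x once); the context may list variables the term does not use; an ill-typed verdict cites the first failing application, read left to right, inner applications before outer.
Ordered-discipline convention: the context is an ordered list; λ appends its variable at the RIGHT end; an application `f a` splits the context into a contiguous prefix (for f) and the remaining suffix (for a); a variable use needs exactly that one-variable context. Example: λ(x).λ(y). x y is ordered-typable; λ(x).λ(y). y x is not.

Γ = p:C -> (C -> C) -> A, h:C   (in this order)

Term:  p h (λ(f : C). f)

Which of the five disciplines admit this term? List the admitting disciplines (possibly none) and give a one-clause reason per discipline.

admitting disciplines: ordered, linear, affine, relevant, unrestricted
counts: p: 1, h: 1, f (λ-bound): 1
left-to-right use order: p, h, f
typing: the term checks, with type A
ordered: ✓ — p, h, f once each; derivable with no W/C/E
linear: ✓ — each of p, h, f used exactly once
affine: ✓ — none of p, h, f used more than once
relevant: ✓ — every one of p, h, f appears
unrestricted: ✓ — type-checks (A) and nothing is barred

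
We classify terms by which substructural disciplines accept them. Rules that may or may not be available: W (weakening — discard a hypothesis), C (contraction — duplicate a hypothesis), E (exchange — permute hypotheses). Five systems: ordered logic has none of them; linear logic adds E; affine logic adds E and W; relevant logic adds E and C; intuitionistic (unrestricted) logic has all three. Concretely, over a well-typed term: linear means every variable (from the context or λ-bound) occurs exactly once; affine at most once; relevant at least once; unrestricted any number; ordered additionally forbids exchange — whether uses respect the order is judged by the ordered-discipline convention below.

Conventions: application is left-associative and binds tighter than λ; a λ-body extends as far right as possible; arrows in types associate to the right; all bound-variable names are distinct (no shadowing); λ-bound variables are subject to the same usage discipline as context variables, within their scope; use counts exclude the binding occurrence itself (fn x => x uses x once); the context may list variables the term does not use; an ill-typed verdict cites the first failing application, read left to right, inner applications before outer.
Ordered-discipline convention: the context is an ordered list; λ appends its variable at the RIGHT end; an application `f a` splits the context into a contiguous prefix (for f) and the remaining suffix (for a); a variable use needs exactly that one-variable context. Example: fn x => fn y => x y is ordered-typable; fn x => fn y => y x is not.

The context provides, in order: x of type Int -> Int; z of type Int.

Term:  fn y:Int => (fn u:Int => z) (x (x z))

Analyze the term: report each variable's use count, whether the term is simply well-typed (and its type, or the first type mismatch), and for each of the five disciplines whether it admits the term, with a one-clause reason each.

use counts: x=2, z=2, y [bound]=0, u [bound]=0
uses in reading order: z, x, x, z
typing: ✓ — Int -> Int
ordered: ✗ — uses contraction: x ×2, z ×2; unused: y, u — weakening required
linear: ✗ — uses contraction: x ×2, z ×2; unused: y, u — weakening required
affine: ✗ — uses contraction: x ×2, z ×2
relevant: ✗ — unused: y, u — weakening required
unrestricted: ✓ — type-checks (Int -> Int) and nothing is barred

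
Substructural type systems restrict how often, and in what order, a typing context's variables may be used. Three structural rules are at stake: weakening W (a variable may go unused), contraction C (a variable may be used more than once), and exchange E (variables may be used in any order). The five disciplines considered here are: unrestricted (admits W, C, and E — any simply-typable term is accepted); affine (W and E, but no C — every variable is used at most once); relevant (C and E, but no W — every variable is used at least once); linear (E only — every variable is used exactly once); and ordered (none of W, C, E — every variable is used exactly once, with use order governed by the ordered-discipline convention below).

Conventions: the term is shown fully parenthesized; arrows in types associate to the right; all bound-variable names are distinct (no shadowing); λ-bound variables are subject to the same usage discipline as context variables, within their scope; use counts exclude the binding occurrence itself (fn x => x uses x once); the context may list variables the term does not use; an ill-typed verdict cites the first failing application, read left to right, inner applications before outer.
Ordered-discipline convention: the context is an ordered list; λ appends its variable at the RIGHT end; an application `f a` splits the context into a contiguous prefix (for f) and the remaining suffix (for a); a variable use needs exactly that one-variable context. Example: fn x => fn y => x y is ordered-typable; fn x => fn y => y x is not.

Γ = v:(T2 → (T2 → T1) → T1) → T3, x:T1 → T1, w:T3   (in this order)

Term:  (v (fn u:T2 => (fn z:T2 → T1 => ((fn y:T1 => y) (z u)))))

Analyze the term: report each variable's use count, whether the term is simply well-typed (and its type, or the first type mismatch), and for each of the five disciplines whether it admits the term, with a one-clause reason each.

counts: v: 1, x: 0, w: 0, u (λ-bound): 1, z (λ-bound): 1, y (λ-bound): 1
use order (left to right): v, y, z, u
typing: well-typed at T3
ordered: ✗ — x, w left unused
linear: ✗ — x, w left unused
affine: ✓ — no duplicate uses among v, x, w, u, z, y
relevant: ✗ — x, w left unused
unrestricted: ✓ — well-typed at T3; no restrictions here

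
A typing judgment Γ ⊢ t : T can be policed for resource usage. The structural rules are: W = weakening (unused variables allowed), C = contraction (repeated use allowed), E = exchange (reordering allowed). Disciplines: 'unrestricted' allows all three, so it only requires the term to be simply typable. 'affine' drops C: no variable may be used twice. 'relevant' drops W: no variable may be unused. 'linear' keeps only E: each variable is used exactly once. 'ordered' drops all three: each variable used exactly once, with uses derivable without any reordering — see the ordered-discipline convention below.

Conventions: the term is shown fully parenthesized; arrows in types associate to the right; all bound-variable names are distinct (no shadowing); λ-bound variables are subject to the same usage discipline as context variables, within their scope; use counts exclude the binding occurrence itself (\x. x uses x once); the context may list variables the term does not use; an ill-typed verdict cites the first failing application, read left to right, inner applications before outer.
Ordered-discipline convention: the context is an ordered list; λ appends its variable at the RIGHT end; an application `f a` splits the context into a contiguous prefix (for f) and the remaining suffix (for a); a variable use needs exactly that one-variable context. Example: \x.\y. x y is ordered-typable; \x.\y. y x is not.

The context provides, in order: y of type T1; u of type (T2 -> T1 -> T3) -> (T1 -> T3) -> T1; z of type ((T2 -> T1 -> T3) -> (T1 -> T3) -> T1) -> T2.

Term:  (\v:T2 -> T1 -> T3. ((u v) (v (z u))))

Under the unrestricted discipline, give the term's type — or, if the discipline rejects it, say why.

term : (T2 -> T1 -> T3) -> T1
use counts: y: 0×; u: 2×; z: 1×; v (bound): 2×
use order (left to right): u, v, v, z, u
typing: well-typed at (T2 -> T1 -> T3) -> T1
per-discipline verdicts: ordered ✗; linear ✗; affine ✗; relevant ✗; unrestricted ✓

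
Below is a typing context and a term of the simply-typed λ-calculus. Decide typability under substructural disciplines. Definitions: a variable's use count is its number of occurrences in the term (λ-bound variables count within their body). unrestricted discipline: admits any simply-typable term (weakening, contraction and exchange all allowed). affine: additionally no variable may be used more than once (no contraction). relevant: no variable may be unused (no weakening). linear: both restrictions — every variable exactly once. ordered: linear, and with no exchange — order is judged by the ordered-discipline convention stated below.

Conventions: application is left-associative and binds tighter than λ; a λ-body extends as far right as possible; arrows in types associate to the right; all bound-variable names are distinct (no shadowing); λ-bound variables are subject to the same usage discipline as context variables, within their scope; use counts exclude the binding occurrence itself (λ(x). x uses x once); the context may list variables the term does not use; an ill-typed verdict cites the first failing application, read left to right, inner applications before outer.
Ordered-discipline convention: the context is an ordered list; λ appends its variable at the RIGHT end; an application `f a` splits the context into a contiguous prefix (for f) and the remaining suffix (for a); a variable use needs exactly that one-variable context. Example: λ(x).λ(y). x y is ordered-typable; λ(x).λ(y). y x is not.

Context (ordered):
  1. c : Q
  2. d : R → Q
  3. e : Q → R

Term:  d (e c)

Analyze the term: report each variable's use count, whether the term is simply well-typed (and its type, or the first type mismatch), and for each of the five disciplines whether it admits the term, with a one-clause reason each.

counts: c: 1; d: 1; e: 1
uses in reading order: d, e, c
typing: well-typed at Q
ordered: ✗, use order d, e, c needs exchange
linear: ✓, each of c, d, e used exactly once
affine: ✓, none of c, d, e used more than once
relevant: ✓, at least one use each (c, d, e)
unrestricted: ✓, well-typed at Q; no restrictions here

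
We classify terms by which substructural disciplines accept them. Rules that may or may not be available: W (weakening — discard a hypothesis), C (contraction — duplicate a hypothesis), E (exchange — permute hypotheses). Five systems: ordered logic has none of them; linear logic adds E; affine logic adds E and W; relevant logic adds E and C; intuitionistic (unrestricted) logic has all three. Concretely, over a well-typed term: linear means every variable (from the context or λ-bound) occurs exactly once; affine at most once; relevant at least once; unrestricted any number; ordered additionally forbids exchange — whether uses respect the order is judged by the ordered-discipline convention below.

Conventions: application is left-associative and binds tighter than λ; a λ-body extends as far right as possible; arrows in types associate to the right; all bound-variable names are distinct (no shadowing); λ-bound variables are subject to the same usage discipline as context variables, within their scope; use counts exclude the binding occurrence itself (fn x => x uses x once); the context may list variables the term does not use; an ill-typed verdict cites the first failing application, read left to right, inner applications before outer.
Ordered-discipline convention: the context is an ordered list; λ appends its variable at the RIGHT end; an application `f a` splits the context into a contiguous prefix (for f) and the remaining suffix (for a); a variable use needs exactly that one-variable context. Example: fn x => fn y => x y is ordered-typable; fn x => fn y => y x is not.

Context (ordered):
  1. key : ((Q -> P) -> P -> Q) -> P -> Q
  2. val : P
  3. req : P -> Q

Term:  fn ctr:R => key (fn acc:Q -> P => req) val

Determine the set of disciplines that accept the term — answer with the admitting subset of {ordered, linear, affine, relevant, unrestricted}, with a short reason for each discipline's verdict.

admitted in: affine, unrestricted
variable uses: key=1, val=1, req=1, ctr (λ-bound)=0, acc (λ-bound)=0
use order (left to right): key, req, val
typing: well-typed — term : R -> Q
ordered: ✗ — unused: ctr, acc — weakening required
linear: ✗ — unused: ctr, acc — weakening required
affine: ✓ — at most one use each (key, val, req, ctr, acc)
relevant: ✗ — unused: ctr, acc — weakening required
unrestricted: ✓ — well-typed at R -> Q; no restrictions here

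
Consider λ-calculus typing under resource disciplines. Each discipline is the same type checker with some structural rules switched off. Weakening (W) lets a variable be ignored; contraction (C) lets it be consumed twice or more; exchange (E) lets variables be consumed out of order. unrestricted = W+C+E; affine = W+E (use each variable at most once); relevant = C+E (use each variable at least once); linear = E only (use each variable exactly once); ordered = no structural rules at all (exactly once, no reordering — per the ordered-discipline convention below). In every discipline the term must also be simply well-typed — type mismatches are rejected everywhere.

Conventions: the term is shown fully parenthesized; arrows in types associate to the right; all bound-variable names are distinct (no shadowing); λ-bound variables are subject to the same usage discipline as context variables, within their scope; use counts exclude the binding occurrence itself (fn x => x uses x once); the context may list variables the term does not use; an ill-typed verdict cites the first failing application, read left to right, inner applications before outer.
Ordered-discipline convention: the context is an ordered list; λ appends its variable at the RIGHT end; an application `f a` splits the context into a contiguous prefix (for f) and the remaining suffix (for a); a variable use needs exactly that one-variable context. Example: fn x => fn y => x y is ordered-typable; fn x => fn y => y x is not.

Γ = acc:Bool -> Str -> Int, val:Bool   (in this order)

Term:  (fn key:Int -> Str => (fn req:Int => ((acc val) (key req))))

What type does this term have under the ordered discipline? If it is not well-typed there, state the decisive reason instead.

term : (Int -> Str) -> Int -> Int
use counts: acc=1, val=1, key (λ-bound)=1, req (λ-bound)=1
use order (left to right): acc, val, key, req
typing: well-typed — term : (Int -> Str) -> Int -> Int
summary: ordered ✓; linear ✓; affine ✓; relevant ✓; unrestricted ✓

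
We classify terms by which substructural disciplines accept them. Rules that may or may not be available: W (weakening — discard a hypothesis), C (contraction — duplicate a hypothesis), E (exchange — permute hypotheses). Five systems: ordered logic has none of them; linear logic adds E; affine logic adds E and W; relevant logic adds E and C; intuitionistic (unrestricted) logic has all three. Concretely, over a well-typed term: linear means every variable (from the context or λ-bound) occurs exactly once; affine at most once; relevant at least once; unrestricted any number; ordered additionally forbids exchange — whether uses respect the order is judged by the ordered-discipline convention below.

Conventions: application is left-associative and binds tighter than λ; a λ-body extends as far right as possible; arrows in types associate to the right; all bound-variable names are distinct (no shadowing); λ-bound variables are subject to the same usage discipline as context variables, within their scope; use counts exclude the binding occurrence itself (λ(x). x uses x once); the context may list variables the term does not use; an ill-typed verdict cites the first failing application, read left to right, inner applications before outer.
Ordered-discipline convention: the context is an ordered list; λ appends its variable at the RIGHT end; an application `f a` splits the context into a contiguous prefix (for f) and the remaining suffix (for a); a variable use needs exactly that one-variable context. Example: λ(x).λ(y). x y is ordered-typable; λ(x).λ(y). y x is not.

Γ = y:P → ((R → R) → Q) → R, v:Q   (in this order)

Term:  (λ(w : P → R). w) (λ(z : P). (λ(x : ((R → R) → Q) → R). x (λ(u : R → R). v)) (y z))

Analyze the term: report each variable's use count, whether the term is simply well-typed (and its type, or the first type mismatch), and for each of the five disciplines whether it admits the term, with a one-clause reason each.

use counts: y: 1; v: 1; w [bound]: 1; z [bound]: 1; x [bound]: 1; u [bound]: 0
order of uses: w, x, v, y, z
typing: well-typed — term : P → R
ordered: ✗, u left unused
linear: ✗, u left unused
affine: ✓, none of y, v, w, z, x, u used more than once
relevant: ✗, u left unused
unrestricted: ✓, typability at P → R is all that's needed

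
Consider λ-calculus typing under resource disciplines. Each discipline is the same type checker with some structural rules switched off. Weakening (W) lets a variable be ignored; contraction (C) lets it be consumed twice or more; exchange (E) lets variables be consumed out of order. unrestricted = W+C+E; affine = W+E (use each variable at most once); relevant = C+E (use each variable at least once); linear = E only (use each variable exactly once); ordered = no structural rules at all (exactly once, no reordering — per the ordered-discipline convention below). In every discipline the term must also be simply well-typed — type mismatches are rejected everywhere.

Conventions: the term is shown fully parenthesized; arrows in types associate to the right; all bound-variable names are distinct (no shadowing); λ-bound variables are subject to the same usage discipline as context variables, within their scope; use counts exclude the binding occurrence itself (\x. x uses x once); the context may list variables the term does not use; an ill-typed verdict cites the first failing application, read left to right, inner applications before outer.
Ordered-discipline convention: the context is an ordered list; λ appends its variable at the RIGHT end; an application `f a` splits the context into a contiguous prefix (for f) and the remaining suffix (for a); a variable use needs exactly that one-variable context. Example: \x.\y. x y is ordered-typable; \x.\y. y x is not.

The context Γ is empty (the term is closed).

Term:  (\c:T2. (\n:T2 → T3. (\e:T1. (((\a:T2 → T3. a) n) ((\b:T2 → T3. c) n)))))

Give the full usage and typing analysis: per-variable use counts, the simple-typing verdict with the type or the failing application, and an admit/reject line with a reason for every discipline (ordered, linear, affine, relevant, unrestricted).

use counts: c (λ-bound): 1; n (λ-bound): 2; e (λ-bound): 0; a (λ-bound): 1; b (λ-bound): 0
left-to-right use order: a, n, c, n
typing: ✓ — T2 → (T2 → T3) → T1 → T3
ordered: ✗ — repeated use of n ×2; e, b left unused
linear: ✗ — repeated use of n ×2; e, b left unused
affine: ✗ — repeated use of n ×2
relevant: ✗ — e, b left unused
unrestricted: ✓ — simply typable at T2 → (T2 → T3) → T1 → T3; W, C, E all held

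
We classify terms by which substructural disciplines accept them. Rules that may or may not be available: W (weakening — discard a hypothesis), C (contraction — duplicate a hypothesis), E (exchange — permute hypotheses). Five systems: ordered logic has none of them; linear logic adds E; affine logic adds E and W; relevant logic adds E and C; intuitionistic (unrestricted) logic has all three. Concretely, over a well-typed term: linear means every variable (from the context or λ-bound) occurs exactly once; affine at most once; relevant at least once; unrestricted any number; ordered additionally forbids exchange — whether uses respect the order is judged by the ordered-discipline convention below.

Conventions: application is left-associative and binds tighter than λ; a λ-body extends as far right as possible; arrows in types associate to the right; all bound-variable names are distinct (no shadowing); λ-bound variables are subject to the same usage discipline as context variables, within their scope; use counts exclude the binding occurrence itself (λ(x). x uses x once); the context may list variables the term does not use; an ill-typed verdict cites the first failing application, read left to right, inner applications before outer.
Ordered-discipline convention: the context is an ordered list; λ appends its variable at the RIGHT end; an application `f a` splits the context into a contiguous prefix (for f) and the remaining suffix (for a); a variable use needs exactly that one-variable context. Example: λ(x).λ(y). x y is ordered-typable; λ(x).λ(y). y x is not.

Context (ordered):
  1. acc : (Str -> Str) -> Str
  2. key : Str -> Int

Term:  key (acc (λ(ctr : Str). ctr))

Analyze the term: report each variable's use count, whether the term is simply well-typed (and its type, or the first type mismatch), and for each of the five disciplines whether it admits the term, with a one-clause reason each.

counts: acc ×1, key ×1, ctr [bound] ×1
use order (left to right): key, acc, ctr
typing: the term checks, with type Int
ordered: ✗, no contiguous prefix/suffix split fits key, acc, ctr
linear: ✓, exactly-once usage across acc, key, ctr
affine: ✓, no duplicate uses among acc, key, ctr
relevant: ✓, none of acc, key, ctr goes unused
unrestricted: ✓, typability at Int is all that's needed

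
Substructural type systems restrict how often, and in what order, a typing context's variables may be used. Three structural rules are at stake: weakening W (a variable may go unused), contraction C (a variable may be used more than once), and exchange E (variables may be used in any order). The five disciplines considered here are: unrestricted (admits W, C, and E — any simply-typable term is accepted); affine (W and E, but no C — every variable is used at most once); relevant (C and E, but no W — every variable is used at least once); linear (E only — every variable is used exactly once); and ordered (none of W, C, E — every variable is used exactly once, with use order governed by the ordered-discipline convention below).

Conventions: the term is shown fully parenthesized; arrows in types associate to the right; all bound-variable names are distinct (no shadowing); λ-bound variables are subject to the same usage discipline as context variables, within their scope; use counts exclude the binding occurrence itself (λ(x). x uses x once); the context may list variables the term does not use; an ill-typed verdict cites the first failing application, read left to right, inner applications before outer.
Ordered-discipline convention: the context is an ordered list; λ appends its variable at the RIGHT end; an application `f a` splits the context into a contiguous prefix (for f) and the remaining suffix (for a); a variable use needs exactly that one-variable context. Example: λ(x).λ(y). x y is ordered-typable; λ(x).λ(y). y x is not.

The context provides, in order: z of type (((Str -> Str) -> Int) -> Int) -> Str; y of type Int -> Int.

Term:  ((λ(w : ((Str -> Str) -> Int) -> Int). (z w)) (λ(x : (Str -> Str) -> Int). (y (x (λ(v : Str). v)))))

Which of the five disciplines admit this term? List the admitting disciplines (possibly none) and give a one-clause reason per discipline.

admitted by: ordered, linear, affine, relevant, unrestricted
usage: z: 1; y: 1; w (bound): 1; x (bound): 1; v (bound): 1
left-to-right use order: z, w, y, x, v
typing: ✓ — Str
ordered ✓ (single-use (z, y, w, x, v), ordered derivation ok)
linear ✓ (z, y, w, x, v: one use apiece)
affine ✓ (none of z, y, w, x, v used more than once)
relevant ✓ (z, y, w, x, v: all used, weakening unneeded)
unrestricted ✓ (type-checks (Str) and nothing is barred)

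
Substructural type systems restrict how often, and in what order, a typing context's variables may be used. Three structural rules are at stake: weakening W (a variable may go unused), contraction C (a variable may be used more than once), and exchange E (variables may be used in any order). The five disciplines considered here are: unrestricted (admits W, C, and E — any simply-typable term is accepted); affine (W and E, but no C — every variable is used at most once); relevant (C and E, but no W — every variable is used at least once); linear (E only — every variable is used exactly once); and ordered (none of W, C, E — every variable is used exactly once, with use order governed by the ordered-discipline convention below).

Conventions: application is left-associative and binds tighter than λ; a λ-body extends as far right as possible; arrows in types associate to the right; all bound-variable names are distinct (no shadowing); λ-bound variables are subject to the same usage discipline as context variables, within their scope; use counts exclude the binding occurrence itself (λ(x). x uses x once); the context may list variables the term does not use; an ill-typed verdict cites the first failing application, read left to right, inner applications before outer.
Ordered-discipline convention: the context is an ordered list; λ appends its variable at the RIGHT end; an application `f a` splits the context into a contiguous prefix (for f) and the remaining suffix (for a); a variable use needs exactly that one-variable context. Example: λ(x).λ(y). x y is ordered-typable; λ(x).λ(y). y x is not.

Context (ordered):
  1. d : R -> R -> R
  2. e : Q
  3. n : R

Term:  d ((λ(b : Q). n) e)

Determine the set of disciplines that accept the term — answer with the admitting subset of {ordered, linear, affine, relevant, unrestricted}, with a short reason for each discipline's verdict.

admitting disciplines: affine, unrestricted
use counts: d ×1; e ×1; n ×1; b [bound] ×0
use order (left to right): d, n, e
typing: well-typed — term : R -> R
ordered: ✗, b never used (weakening)
linear: ✗, b never used (weakening)
affine: ✓, at most one use each (d, e, n, b)
relevant: ✗, b never used (weakening)
unrestricted: ✓, well-typed at R -> R; no restrictions here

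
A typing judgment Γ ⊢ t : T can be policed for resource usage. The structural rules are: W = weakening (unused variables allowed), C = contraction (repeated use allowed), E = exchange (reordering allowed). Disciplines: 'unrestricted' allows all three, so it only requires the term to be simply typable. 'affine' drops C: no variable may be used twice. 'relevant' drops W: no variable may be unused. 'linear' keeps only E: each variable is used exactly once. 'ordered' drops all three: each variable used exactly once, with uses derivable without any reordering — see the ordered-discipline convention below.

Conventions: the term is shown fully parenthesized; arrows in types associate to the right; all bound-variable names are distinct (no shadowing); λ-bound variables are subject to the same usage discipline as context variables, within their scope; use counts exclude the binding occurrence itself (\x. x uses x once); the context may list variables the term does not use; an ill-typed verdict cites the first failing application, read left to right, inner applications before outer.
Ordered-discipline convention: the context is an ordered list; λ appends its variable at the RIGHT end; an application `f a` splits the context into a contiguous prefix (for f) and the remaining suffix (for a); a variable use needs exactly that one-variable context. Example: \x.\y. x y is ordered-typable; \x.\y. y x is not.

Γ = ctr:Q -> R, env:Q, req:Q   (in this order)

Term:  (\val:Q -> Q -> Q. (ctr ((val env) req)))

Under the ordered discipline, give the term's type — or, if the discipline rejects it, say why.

not well-typed under ordered — use order ctr, val, env, req needs exchange
usage: ctr: 1×, env: 1×, req: 1×, val (bound): 1×
use order (left to right): ctr, val, env, req
typing: well-typed at (Q -> Q -> Q) -> R
across the five disciplines: ordered ✗ · linear ✓ · affine ✓ · relevant ✓ · unrestricted ✓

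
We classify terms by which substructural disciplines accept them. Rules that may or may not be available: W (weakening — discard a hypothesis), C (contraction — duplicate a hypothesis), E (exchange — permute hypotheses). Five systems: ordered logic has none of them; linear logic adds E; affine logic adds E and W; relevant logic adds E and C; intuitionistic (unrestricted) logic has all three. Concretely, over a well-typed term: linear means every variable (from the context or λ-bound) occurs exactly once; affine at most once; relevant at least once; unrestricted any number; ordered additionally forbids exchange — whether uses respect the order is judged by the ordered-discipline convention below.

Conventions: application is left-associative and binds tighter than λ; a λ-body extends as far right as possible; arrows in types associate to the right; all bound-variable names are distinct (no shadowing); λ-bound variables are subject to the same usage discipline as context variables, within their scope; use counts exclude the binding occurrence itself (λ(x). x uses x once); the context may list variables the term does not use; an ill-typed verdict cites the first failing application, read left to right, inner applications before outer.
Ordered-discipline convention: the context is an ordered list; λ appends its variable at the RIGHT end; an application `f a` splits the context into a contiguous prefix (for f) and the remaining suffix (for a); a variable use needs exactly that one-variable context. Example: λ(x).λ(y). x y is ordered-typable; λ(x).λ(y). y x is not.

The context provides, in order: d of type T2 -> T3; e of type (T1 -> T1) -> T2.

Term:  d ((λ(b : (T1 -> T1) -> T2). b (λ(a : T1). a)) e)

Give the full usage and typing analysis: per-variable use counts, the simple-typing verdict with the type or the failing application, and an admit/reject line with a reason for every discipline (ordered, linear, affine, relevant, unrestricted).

counts: d: 1, e: 1, b (bound): 1, a (bound): 1
use order (left to right): d, b, a, e
typing: well-typed — term : T3
ordered: ✓ — d, e, b, a: once each, no exchange needed
linear: ✓ — single use per variable (d, e, b, a)
affine: ✓ — none of d, e, b, a used more than once
relevant: ✓ — every one of d, e, b, a appears
unrestricted: ✓ — type-checks (T3) and nothing is barred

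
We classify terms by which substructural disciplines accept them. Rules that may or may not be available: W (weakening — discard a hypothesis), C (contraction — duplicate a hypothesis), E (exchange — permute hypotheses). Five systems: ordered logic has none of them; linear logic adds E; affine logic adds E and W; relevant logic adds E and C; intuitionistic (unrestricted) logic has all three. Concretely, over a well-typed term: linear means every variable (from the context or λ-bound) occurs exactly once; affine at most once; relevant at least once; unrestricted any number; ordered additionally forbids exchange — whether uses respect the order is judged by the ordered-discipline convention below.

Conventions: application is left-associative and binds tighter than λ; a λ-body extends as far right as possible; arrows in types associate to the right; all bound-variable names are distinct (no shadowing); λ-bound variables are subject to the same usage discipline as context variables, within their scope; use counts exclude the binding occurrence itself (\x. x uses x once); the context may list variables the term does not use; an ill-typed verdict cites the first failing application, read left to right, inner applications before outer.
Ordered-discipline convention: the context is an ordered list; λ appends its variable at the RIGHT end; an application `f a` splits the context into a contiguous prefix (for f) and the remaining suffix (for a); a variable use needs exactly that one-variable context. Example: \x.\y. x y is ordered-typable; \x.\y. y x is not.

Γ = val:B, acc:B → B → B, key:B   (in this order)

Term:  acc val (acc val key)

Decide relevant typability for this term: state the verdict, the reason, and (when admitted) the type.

yes — at least one use each (val, acc, key); term : B
counts: val: 2×; acc: 2×; key: 1×
use order (left to right): acc, val, acc, val, key
typing: well-typed at B
per-discipline verdicts: ordered ✗; linear ✗; affine ✗; relevant ✓; unrestricted ✓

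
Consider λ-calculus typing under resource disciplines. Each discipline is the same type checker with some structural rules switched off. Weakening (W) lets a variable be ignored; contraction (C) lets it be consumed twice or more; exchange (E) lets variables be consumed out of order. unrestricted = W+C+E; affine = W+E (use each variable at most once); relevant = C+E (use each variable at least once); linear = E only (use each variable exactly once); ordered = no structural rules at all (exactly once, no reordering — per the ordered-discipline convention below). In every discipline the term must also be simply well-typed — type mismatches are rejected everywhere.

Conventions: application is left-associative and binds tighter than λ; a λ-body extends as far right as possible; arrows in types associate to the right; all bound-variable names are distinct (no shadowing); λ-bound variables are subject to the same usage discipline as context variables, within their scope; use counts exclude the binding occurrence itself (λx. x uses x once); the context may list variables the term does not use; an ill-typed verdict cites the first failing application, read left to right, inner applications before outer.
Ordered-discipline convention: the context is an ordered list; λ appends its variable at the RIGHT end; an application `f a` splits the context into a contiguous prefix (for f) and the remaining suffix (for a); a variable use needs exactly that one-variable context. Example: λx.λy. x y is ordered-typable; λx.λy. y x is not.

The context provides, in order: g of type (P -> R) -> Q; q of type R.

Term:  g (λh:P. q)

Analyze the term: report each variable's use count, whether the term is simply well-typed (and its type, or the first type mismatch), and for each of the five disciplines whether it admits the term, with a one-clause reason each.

usage: g: 1, q: 1, h [bound]: 0
use order (left to right): g, q
typing: well-typed — term : Q
ordered ✗ (h never used (weakening))
linear ✗ (h never used (weakening))
affine ✓ (no duplicate uses among g, q, h)
relevant ✗ (h never used (weakening))
unrestricted ✓ (type-checks (Q) and nothing is barred)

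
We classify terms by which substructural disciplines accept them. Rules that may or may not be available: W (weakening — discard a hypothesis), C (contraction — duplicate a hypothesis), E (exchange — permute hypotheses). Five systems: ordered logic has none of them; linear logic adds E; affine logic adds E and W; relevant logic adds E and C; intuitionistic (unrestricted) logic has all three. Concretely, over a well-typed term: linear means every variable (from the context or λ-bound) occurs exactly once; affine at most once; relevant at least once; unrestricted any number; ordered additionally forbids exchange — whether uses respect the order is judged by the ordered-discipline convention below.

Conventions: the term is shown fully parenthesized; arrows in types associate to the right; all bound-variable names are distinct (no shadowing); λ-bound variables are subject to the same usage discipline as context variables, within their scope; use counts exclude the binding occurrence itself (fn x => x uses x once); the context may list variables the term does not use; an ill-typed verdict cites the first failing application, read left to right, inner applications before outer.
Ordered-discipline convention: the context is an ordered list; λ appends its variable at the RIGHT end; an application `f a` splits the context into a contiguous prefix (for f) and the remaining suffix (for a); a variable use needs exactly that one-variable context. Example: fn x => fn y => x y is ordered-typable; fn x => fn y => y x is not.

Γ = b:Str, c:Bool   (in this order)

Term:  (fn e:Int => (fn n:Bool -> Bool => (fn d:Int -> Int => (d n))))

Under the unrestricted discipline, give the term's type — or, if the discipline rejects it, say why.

not well-typed under unrestricted — the type mismatch rejects it
variable uses: b: 0; c: 0; e (λ-bound): 0; n (λ-bound): 1; d (λ-bound): 1
left-to-right use order: d, n
typing: ill-typed: an argument Bool -> Bool mismatches the expected Int
summary: ordered ✗, linear ✗, affine ✗, relevant ✗, unrestricted ✗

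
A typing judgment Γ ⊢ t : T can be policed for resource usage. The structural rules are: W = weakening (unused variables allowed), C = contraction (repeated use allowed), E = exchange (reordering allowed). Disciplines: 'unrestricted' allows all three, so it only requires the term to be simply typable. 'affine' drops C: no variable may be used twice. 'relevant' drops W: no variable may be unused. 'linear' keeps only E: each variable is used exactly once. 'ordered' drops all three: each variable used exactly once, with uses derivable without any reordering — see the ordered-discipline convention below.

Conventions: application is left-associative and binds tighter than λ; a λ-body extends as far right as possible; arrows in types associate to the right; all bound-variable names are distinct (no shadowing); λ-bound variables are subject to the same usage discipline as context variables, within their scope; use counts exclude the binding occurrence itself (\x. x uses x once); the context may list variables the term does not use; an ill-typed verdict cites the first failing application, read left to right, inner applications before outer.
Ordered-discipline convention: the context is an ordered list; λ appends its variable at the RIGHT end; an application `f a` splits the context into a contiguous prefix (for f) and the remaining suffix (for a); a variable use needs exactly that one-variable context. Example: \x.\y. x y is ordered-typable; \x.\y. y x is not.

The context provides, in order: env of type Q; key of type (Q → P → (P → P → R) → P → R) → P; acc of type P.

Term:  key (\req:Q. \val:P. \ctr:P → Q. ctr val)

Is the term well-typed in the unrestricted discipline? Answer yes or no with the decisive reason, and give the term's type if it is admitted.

no — the type mismatch rejects it
use counts: env=0; key=1; acc=0; req [bound]=0; val [bound]=1; ctr [bound]=1
left-to-right use order: key, ctr, val
typing: ill-typed: an argument Q → P → (P → Q) → Q mismatches the expected Q → P → (P → P → R) → P → R
per-discipline verdicts: ordered ✗, linear ✗, affine ✗, relevant ✗, unrestricted ✗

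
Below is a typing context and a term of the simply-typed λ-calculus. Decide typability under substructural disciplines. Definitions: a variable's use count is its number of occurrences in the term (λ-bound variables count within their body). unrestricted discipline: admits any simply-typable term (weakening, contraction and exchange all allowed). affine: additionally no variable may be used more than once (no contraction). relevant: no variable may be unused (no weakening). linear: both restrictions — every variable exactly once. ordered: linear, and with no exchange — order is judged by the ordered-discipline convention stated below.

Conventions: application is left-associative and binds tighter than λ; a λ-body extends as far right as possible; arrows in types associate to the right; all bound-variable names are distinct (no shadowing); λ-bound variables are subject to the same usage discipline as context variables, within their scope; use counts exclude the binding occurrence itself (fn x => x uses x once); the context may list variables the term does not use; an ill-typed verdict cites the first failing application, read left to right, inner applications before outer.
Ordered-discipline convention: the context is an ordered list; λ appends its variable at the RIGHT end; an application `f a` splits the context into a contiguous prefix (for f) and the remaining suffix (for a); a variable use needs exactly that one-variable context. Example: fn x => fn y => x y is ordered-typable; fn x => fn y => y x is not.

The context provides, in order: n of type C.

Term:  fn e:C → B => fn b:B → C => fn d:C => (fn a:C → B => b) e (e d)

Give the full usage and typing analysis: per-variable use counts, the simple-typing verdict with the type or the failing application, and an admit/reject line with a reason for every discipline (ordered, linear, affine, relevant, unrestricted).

usage: n: 0, e (bound): 2, b (bound): 1, d (bound): 1, a (bound): 0
order of uses: b, e, e, d
typing: ✓ — (C → B) → (B → C) → C → C
ordered ✗ (e ×2 used more than once (contraction); n, a never used (weakening))
linear ✗ (e ×2 used more than once (contraction); n, a never used (weakening))
affine ✗ (e ×2 used more than once (contraction))
relevant ✗ (n, a never used (weakening))
unrestricted ✓ (simply typable at (C → B) → (B → C) → C → C; W, C, E all held)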